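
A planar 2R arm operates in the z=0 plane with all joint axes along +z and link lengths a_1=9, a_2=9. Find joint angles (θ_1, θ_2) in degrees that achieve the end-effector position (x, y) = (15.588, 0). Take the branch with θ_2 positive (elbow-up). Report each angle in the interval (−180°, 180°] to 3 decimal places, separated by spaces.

-30.003 60.006

cos θ_2 = (242.9857−9²−9²)/(2·9·9) = 0.4999; θ_2 = 60.0058° (elbow-up)
β = atan2(0.0000,15.5880) = 0.0000°; ψ = atan2(7.7947,13.4992) = 30.0029°
θ_1 = β − ψ = -30.0029°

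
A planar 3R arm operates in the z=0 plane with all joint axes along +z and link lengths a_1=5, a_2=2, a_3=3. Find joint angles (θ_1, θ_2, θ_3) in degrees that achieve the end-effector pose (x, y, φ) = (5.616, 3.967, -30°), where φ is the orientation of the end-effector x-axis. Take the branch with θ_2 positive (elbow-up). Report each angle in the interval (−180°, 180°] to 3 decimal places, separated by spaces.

44.995 60.013 -135.008

wrist centre = target − a_3·(cos φ, sin φ) = (3.0179, 5.4670)
cos θ_2 = (38.9960−5²−2²)/(2·5·2) = 0.4998; θ_2 = 60.0134° (elbow-up)
β = atan2(5.4670,3.0179) = 61.1002°; ψ = atan2(1.7323,5.9996) = 16.1052°
θ_1 = β − ψ = 44.9950°
θ_3 = φ − θ_1 − θ_2 = -135.0084° (wrapped to (-180°,180°])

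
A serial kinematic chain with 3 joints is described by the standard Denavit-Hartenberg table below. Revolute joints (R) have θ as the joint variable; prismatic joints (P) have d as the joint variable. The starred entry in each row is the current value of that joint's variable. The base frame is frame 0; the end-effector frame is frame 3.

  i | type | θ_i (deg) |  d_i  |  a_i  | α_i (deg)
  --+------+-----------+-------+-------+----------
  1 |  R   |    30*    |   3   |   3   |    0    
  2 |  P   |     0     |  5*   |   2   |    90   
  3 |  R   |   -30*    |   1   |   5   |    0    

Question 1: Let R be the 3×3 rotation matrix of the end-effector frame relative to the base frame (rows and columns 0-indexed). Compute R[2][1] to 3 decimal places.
0.866

End-effector y-axis (col 1 of R) = (0.4330,0.2500,0.8660)
R[2][1] = 0.8660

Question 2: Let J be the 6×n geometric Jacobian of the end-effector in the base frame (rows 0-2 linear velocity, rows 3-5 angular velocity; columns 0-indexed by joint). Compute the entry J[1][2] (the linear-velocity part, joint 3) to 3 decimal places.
axis z_2 = (0.5000,-0.8660,0.0000); lever o_n−o_2 = (4.2500,1.2990,-2.5000)
cross product → J_v[:, 2] = (2.1651,1.2500,4.3301)
J_ω[:, 2] = z_2
entry J[1][2] = 1.2500

1.250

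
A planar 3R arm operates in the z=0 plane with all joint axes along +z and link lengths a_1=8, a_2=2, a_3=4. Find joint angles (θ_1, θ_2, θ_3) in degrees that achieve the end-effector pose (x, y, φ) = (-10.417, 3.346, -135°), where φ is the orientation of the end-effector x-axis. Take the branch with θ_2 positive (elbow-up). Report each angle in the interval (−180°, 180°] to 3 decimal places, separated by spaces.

134.998 30.010 59.992

wrist centre = target − a_3·(cos φ, sin φ) = (-7.5886, 6.1744)
cos θ_2 = (95.7100−8²−2²)/(2·8·2) = 0.8659; θ_2 = 30.0101° (elbow-up)
β = atan2(6.1744,-7.5886) = 140.8665°; ψ = atan2(1.0003,9.7319) = 5.8686°
θ_1 = β − ψ = 134.9979°
θ_3 = φ − θ_1 − θ_2 = 59.9920° (wrapped to (-180°,180°])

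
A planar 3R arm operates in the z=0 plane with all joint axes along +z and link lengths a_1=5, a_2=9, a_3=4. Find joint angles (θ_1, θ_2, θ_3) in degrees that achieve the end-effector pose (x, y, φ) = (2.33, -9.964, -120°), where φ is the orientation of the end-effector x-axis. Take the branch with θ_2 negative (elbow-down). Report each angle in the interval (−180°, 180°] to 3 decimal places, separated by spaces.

30.001 -120.002 -30.000

wrist centre = target − a_3·(cos φ, sin φ) = (4.3300, -6.4999)
cos θ_2 = (60.9976−5²−9²)/(2·5·9) = -0.5000; θ_2 = -120.0018° (elbow-down)
β = atan2(-6.4999,4.3300) = -56.3299°; ψ = atan2(-7.7941,0.4998) = -86.3312°
θ_1 = β − ψ = 30.0013°
θ_3 = φ − θ_1 − θ_2 = -29.9996° (wrapped to (-180°,180°])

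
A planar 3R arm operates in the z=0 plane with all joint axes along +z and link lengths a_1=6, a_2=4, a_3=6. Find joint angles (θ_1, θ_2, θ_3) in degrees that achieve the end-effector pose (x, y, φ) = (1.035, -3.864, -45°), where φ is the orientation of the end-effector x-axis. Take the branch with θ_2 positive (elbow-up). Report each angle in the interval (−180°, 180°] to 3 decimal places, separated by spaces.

135.004 149.996 30.000

wrist centre = target − a_3·(cos φ, sin φ) = (-3.2076, 0.3786)
cos θ_2 = (10.4323−6²−4²)/(2·6·4) = -0.8660; θ_2 = 149.9963° (elbow-up)
β = atan2(0.3786,-3.2076) = 173.2678°; ψ = atan2(2.0002,2.5360) = 38.2637°
θ_1 = β − ψ = 135.0041°
θ_3 = φ − θ_1 − θ_2 = 29.9996° (wrapped to (-180°,180°])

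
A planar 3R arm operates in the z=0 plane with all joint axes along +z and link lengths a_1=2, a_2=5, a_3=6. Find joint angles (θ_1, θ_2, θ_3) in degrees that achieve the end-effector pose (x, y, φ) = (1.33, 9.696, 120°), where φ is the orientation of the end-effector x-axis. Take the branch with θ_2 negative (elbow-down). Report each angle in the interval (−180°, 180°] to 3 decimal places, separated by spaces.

90.006 -60.008 90.002

wrist centre = target − a_3·(cos φ, sin φ) = (4.3300, 4.4998)
cos θ_2 = (38.9975−2²−5²)/(2·2·5) = 0.4999; θ_2 = -60.0082° (elbow-down)
β = atan2(4.4998,4.3300) = 46.1020°; ψ = atan2(-4.3305,4.4994) = -43.9042°
θ_1 = β − ψ = 90.0062°
θ_3 = φ − θ_1 − θ_2 = 90.0020° (wrapped to (-180°,180°])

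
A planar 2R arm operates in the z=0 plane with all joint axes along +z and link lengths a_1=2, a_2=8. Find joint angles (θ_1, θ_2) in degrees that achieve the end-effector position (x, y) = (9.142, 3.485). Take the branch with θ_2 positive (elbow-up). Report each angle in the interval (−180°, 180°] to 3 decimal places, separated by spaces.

cos θ_2 = (95.7214−2²−8²)/(2·2·8) = 0.8663; θ_2 = 29.9693° (elbow-up)
β = atan2(3.4850,9.1420) = 20.8672°; ψ = atan2(3.9963,8.9303) = 24.1083°
θ_1 = β − ψ = -3.2410°

-3.241 29.969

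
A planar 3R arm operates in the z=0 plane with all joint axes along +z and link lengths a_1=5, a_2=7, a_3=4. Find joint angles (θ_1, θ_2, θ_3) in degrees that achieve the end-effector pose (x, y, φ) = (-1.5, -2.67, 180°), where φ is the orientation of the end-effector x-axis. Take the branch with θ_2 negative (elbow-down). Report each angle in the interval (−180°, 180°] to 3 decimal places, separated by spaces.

59.997 -149.999 -89.998

wrist centre = target − a_3·(cos φ, sin φ) = (2.5000, -2.6700)
cos θ_2 = (13.3789−5²−7²)/(2·5·7) = -0.8660; θ_2 = -149.9989° (elbow-down)
β = atan2(-2.6700,2.5000) = -46.8833°; ψ = atan2(-3.5001,-1.0621) = -106.8804°
θ_1 = β − ψ = 59.9971°
θ_3 = φ − θ_1 − θ_2 = -89.9982° (wrapped to (-180°,180°])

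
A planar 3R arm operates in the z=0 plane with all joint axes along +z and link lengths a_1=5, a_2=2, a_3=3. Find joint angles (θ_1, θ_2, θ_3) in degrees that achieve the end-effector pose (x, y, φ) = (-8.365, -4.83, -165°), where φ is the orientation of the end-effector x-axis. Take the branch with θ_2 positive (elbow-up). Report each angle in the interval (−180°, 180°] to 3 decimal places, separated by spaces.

wrist centre = target − a_3·(cos φ, sin φ) = (-5.4672, -4.0535)
cos θ_2 = (46.3217−5²−2²)/(2·5·2) = 0.8661; θ_2 = 29.9930° (elbow-up)
β = atan2(-4.0535,-5.4672) = -143.4458°; ψ = atan2(0.9998,6.7322) = 8.4472°
θ_1 = β − ψ = -151.8930°
θ_3 = φ − θ_1 − θ_2 = -43.1000° (wrapped to (-180°,180°])

-151.893 29.993 -43.100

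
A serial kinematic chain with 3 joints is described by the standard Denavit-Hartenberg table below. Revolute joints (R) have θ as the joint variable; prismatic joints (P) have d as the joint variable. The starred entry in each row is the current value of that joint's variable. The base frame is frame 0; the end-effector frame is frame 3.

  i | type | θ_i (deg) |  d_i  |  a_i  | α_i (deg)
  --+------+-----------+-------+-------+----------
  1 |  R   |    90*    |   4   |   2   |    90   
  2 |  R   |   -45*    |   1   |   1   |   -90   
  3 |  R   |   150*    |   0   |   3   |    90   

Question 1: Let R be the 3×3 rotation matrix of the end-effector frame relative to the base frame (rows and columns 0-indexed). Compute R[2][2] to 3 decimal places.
End-effector z-axis (col 2 of R) = (-0.8660,0.3536,-0.3536)
R[2][2] = -0.3536

-0.354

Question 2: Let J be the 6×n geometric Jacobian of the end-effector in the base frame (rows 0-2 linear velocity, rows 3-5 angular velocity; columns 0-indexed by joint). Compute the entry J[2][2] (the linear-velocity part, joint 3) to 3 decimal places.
1.061

axis z_2 = (0.0000,0.7071,0.7071); lever o_n−o_2 = (-1.5000,-1.8371,1.8371)
cross product → J_v[:, 2] = (2.5981,-1.0607,1.0607)
J_ω[:, 2] = z_2
entry J[2][2] = 1.0607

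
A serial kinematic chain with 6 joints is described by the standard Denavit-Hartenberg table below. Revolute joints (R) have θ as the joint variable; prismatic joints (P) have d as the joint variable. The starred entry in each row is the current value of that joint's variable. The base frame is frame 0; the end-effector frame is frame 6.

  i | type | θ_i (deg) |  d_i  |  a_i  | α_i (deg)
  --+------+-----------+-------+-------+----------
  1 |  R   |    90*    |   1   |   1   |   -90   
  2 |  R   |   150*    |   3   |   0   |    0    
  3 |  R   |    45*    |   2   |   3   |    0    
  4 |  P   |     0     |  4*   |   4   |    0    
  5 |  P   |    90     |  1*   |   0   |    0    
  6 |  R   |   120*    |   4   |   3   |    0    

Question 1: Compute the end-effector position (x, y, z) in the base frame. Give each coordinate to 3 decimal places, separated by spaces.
after link 1: o_1 = (0.0000, 1.0000, 1.0000)
after link 2: o_2 = (-3.0000, 1.0000, 1.0000)
after link 3: o_3 = (-5.0000, -1.8978, 1.7765)
after link 4: o_4 = (-9.0000, -5.7615, 2.8117)
after link 5: o_5 = (-10.0000, -5.7615, 2.8117)
after link 6: o_6 = (-14.0000, -3.6402, 0.6904)

-14.000 -3.640 0.690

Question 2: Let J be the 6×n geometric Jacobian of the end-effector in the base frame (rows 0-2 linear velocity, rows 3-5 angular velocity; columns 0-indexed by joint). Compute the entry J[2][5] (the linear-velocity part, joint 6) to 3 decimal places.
axis z_5 = (-1.0000,0.0000,0.0000); lever o_n−o_5 = (-4.0000,2.1213,-2.1213)
cross product → J_v[:, 5] = (-0.0000,-2.1213,-2.1213)
J_ω[:, 5] = z_5
entry J[2][5] = -2.1213

-2.121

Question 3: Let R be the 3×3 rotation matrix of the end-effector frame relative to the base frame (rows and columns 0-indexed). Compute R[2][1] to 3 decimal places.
End-effector y-axis (col 1 of R) = (-0.0000,-0.7071,-0.7071)
R[2][1] = -0.7071

-0.707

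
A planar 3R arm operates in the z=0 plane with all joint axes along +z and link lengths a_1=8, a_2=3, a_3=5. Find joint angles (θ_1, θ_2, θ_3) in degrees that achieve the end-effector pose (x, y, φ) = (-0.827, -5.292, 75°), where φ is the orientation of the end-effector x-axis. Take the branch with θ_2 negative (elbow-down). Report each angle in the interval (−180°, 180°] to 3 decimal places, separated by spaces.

wrist centre = target − a_3·(cos φ, sin φ) = (-2.1211, -10.1216)
cos θ_2 = (106.9464−8²−3²)/(2·8·3) = 0.7072; θ_2 = -44.9911° (elbow-down)
β = atan2(-10.1216,-2.1211) = -101.8357°; ψ = atan2(-2.1210,10.1217) = -11.8351°
θ_1 = β − ψ = -90.0006°
θ_3 = φ − θ_1 − θ_2 = -150.0083° (wrapped to (-180°,180°])

-90.001 -44.991 -150.008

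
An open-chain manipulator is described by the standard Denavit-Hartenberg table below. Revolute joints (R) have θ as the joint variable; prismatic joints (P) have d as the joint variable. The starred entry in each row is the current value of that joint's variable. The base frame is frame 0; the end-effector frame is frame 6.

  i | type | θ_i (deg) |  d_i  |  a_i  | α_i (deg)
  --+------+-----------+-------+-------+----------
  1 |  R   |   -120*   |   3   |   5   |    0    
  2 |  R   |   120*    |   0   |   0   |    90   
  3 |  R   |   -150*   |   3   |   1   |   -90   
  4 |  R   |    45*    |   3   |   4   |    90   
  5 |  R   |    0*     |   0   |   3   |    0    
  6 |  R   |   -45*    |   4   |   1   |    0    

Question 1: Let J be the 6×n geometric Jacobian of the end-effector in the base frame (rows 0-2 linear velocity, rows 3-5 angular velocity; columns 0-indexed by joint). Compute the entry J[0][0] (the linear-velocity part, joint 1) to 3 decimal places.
4.709

axis z_0 = ẑ; lever o_n−o_0 = (-9.3887,-4.7088,-3.6248)
cross product → J_v[:, 0] = (4.7088,-9.3887,0.0000)
J_ω[:, 0] = z_0
entry J[0][0] = 4.7088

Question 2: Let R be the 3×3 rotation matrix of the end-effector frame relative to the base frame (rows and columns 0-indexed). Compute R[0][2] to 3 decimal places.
End-effector z-axis (col 2 of R) = (-0.6124,-0.7071,-0.3536)
R[0][2] = -0.6124

-0.612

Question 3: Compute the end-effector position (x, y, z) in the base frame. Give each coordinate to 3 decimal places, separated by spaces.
-9.389 -4.709 -3.625

after link 1: o_1 = (-2.5000, -4.3301, 3.0000)
after link 2: o_2 = (-2.5000, -4.3301, 3.0000)
after link 3: o_3 = (-3.3660, -7.3301, 2.5000)
after link 4: o_4 = (-4.3155, -4.5017, -1.5123)
after link 5: o_5 = (-6.1526, -2.3804, -2.5729)
after link 6: o_6 = (-9.3887, -4.7088, -3.6248)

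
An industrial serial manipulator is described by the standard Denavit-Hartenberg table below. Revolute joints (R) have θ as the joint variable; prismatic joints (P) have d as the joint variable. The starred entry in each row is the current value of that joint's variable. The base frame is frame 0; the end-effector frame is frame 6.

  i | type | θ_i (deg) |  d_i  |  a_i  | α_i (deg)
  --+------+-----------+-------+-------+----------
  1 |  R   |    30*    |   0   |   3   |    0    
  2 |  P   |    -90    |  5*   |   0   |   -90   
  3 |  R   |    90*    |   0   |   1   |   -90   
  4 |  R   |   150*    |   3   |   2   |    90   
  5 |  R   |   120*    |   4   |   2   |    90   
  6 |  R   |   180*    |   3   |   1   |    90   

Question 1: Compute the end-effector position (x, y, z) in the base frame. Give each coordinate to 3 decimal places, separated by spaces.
after link 1: o_1 = (2.5981, 1.5000, 0.0000)
after link 2: o_2 = (2.5981, 1.5000, 5.0000)
after link 3: o_3 = (2.5981, 1.5000, 4.0000)
after link 4: o_4 = (0.2321, 3.5981, 5.7321)
after link 5: o_5 = (-3.2010, 3.6160, 2.8660)
after link 6: o_6 = (-4.8595, 3.3905, 5.5490)

-4.859 3.391 5.549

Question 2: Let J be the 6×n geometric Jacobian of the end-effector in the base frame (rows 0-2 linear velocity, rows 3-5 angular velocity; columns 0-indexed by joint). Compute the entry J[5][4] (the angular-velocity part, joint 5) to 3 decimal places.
axis z_4 = (-0.7500,-0.4330,-0.5000); lever o_n−o_4 = (-5.0915,-0.2075,-0.1830)
cross product → J_v[:, 4] = (-0.0245,2.4085,-2.0490)
J_ω[:, 4] = z_4
entry J[5][4] = -0.5000

-0.500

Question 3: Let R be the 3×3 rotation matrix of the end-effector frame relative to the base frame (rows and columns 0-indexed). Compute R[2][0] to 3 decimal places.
0.433

End-effector x-axis (col 0 of R) = (0.2165,-0.8750,0.4330)
R[2][0] = 0.4330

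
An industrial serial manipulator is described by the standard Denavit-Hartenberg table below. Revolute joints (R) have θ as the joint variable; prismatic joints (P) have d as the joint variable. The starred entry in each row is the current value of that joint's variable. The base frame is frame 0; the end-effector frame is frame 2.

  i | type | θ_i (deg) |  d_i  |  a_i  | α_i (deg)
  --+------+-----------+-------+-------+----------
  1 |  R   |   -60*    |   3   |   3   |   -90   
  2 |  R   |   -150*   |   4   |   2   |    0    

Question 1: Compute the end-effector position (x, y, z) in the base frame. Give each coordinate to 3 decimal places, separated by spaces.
4.098 0.902 4.000

after link 1: o_1 = (1.5000, -2.5981, 3.0000)
after link 2: o_2 = (4.0981, 0.9019, 4.0000)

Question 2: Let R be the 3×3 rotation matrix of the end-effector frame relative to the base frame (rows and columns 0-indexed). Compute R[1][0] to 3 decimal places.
End-effector x-axis (col 0 of R) = (-0.4330,0.7500,0.5000)
R[1][0] = 0.7500

0.750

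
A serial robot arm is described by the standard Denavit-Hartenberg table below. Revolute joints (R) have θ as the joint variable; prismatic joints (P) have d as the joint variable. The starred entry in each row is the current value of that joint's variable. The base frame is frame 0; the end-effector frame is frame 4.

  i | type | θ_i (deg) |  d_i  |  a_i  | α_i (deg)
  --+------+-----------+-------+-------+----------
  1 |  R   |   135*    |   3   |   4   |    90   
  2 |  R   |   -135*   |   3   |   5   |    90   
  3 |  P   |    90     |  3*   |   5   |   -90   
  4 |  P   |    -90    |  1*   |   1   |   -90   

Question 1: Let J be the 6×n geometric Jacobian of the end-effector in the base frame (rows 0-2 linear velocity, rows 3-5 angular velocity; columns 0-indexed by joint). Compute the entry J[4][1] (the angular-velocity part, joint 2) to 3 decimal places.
axis z_1 = (0.7071,0.7071,0.0000); lever o_n−o_1 = (9.6569,1.6569,-0.0000)
cross product → J_v[:, 1] = (-0.0000,0.0000,-5.6569)
J_ω[:, 1] = z_1
entry J[4][1] = 0.7071

0.707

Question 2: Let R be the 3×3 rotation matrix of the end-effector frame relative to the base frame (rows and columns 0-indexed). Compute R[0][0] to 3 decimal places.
0.500

End-effector x-axis (col 0 of R) = (0.5000,-0.5000,0.7071)
R[0][0] = 0.5000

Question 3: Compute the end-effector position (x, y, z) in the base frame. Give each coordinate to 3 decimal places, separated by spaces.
6.828 4.485 3.000

after link 1: o_1 = (-2.8284, 2.8284, 3.0000)
after link 2: o_2 = (1.7929, 2.4497, -0.5355)
after link 3: o_3 = (6.8284, 4.4853, 1.5858)
after link 4: o_4 = (6.8284, 4.4853, 3.0000)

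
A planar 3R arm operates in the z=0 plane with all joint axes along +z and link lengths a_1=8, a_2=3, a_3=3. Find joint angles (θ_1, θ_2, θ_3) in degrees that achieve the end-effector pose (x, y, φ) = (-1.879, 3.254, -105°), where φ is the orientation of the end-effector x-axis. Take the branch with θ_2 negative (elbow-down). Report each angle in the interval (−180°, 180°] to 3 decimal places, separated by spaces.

wrist centre = target − a_3·(cos φ, sin φ) = (-1.1025, 6.1518)
cos θ_2 = (39.0600−8²−3²)/(2·8·3) = -0.7071; θ_2 = -134.9982° (elbow-down)
β = atan2(6.1518,-1.1025) = 100.1609°; ψ = atan2(-2.1214,5.8787) = -19.8423°
θ_1 = β − ψ = 120.0032°
θ_3 = φ − θ_1 − θ_2 = -90.0051° (wrapped to (-180°,180°])

120.003 -134.998 -90.005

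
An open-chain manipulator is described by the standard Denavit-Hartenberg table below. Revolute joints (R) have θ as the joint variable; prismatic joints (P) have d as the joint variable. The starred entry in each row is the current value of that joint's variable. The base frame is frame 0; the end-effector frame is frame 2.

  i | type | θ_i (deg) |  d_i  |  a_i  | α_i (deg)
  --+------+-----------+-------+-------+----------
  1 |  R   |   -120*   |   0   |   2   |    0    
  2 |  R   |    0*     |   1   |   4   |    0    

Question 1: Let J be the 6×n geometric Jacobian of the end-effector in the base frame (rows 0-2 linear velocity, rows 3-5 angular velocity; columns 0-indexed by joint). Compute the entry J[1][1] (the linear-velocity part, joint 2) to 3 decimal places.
axis z_1 = (0.0000,0.0000,1.0000); lever o_n−o_1 = (-2.0000,-3.4641,1.0000)
cross product → J_v[:, 1] = (3.4641,-2.0000,0.0000)
J_ω[:, 1] = z_1
entry J[1][1] = -2.0000

-2.000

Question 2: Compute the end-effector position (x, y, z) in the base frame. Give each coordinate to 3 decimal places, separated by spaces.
-3.000 -5.196 1.000

after link 1: o_1 = (-1.0000, -1.7321, 0.0000)
after link 2: o_2 = (-3.0000, -5.1962, 1.0000)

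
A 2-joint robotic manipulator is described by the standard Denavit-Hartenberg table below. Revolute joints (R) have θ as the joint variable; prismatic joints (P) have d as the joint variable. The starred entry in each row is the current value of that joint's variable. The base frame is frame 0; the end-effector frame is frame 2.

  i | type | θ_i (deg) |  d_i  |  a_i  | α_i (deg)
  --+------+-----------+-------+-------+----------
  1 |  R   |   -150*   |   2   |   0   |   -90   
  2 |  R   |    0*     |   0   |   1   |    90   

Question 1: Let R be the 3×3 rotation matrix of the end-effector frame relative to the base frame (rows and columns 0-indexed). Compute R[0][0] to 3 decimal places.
End-effector x-axis (col 0 of R) = (-0.8660,-0.5000,0.0000)
R[0][0] = -0.8660

-0.866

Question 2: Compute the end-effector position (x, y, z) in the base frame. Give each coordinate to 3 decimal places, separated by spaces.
after link 1: o_1 = (0.0000, 0.0000, 2.0000)
after link 2: o_2 = (-0.8660, -0.5000, 2.0000)

-0.866 -0.500 2.000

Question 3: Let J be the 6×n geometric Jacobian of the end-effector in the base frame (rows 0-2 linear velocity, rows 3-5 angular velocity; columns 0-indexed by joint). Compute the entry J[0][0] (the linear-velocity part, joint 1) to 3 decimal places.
0.500

axis z_0 = ẑ; lever o_n−o_0 = (-0.8660,-0.5000,2.0000)
cross product → J_v[:, 0] = (0.5000,-0.8660,0.0000)
J_ω[:, 0] = z_0
entry J[0][0] = 0.5000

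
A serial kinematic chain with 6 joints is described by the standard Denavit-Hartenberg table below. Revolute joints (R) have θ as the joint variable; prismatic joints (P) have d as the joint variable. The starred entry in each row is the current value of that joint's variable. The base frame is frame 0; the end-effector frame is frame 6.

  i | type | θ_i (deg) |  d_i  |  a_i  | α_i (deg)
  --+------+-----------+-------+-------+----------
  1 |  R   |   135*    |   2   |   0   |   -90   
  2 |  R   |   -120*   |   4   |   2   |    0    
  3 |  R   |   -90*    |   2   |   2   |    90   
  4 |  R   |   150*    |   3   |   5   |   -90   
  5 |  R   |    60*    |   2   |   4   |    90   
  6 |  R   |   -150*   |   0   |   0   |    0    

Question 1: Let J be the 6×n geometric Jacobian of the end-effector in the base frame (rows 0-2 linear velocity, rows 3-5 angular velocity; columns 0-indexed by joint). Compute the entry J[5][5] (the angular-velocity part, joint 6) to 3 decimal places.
axis z_5 = (-0.9422,0.3299,-0.0580); lever o_n−o_5 = (0.0000,0.0000,0.0000)
cross product → J_v[:, 5] = (0.0000,0.0000,-0.0000)
J_ω[:, 5] = z_5
entry J[5][5] = -0.0580

-0.058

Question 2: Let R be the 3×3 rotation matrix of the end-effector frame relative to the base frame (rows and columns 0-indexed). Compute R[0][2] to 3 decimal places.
End-effector z-axis (col 2 of R) = (-0.9422,0.3299,-0.0580)
R[0][2] = -0.9422

-0.942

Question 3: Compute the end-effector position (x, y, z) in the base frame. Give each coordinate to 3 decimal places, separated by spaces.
after link 1: o_1 = (0.0000, 0.0000, 2.0000)
after link 2: o_2 = (-2.1213, -3.5355, 3.7321)
after link 3: o_3 = (-2.3108, -6.1745, 2.7321)
after link 4: o_4 = (-7.7909, -4.2299, 2.2990)
after link 5: o_5 = (-7.7215, -3.2640, 6.6651)
after link 6: o_6 = (-7.7215, -3.2640, 6.6651)

-7.722 -3.264 6.665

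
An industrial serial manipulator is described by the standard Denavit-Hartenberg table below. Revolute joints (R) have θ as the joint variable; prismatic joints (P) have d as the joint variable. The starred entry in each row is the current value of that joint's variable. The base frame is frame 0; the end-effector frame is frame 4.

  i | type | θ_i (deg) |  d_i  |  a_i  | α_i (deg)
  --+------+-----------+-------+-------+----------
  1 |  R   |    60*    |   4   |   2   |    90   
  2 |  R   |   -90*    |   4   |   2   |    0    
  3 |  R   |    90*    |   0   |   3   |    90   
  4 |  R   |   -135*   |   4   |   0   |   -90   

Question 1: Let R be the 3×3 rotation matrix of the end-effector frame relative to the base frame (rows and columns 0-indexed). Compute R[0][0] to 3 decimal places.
-0.966

End-effector x-axis (col 0 of R) = (-0.9659,-0.2588,-0.0000)
R[0][0] = -0.9659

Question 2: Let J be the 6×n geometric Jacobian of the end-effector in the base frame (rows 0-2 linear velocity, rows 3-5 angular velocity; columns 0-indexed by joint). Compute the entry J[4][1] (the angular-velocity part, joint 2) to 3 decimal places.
-0.500

axis z_1 = (0.8660,-0.5000,0.0000); lever o_n−o_1 = (4.9641,0.5981,-6.0000)
cross product → J_v[:, 1] = (3.0000,5.1962,3.0000)
J_ω[:, 1] = z_1
entry J[4][1] = -0.5000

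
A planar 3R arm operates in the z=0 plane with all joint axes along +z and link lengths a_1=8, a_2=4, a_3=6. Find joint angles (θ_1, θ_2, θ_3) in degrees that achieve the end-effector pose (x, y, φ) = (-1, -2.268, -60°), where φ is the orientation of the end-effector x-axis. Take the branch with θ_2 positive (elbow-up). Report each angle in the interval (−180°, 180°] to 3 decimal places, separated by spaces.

120.001 150.001 29.999

wrist centre = target − a_3·(cos φ, sin φ) = (-4.0000, 2.9282)
cos θ_2 = (24.5741−8²−4²)/(2·8·4) = -0.8660; θ_2 = 150.0005° (elbow-up)
β = atan2(2.9282,-4.0000) = 143.7945°; ψ = atan2(2.0000,4.5359) = 23.7937°
θ_1 = β − ψ = 120.0007°
θ_3 = φ − θ_1 − θ_2 = 29.9987° (wrapped to (-180°,180°])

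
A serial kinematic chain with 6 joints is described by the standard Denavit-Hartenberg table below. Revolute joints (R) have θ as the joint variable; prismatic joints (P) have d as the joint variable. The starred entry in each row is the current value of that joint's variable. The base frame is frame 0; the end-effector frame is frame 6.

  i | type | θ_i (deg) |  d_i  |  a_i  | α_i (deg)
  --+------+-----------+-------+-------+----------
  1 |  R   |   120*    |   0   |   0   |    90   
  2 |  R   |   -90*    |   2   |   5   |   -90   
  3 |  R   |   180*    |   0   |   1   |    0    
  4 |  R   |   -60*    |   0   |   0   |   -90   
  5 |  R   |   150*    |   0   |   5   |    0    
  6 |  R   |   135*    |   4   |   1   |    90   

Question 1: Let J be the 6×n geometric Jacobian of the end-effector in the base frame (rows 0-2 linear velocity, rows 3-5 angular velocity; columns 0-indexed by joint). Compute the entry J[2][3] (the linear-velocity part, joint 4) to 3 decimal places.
axis z_3 = (-0.5000,0.8660,0.0000); lever o_n−o_3 = (5.5526,1.4344,1.4284)
cross product → J_v[:, 3] = (1.2371,0.7142,-5.5259)
J_ω[:, 3] = z_3
entry J[2][3] = -5.5259

-5.526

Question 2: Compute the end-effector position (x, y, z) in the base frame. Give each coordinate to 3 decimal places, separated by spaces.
7.285 2.434 -2.572

after link 1: o_1 = (0.0000, 0.0000, 0.0000)
after link 2: o_2 = (1.7321, 1.0000, -5.0000)
after link 3: o_3 = (1.7321, 1.0000, -4.0000)
after link 4: o_4 = (1.7321, 1.0000, -4.0000)
after link 5: o_5 = (6.2296, 0.7099, -6.1651)
after link 6: o_6 = (7.2846, 2.4344, -2.5716)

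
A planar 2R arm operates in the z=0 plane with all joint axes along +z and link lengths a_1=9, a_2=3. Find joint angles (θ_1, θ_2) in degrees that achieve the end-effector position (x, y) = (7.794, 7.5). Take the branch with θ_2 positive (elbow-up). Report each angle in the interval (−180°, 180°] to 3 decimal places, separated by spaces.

30.000 60.004

cos θ_2 = (116.9964−9²−3²)/(2·9·3) = 0.4999; θ_2 = 60.0044° (elbow-up)
β = atan2(7.5000,7.7940) = 43.8987°; ψ = atan2(2.5982,10.4998) = 13.8987°
θ_1 = β − ψ = 30.0000°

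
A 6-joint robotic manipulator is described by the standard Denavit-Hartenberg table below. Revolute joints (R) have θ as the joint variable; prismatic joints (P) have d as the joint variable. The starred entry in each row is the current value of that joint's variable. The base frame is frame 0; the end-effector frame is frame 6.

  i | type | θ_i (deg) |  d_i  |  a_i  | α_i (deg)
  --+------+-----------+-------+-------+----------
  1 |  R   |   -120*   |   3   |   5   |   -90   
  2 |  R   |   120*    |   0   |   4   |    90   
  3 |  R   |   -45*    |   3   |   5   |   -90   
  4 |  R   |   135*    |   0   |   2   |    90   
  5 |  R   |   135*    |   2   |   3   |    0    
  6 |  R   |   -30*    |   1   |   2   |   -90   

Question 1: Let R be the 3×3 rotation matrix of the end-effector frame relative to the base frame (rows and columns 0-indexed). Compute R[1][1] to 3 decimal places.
-0.997

End-effector y-axis (col 1 of R) = (0.0018,-0.9968,0.0795)
R[1][1] = -0.9968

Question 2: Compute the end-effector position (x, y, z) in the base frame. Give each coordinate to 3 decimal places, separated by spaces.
after link 1: o_1 = (-2.5000, -4.3301, 3.0000)
after link 2: o_2 = (-1.5000, -2.5981, -0.4641)
after link 3: o_3 = (-4.9770, -1.5494, -5.0260)
after link 4: o_4 = (-3.7486, -1.4217, -3.4528)
after link 5: o_5 = (-3.3811, 0.3361, -6.5793)
after link 6: o_6 = (-2.1764, 1.2084, -8.2490)

-2.176 1.208 -8.249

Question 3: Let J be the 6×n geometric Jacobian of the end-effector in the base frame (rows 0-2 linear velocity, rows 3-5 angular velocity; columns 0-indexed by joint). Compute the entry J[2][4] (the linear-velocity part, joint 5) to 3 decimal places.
-1.572

axis z_4 = (-0.0018,0.9968,-0.0795); lever o_n−o_4 = (1.5722,2.6301,-4.7961)
cross product → J_v[:, 4] = (-4.5720,-0.1337,-1.5721)
J_ω[:, 4] = z_4
entry J[2][4] = -1.5721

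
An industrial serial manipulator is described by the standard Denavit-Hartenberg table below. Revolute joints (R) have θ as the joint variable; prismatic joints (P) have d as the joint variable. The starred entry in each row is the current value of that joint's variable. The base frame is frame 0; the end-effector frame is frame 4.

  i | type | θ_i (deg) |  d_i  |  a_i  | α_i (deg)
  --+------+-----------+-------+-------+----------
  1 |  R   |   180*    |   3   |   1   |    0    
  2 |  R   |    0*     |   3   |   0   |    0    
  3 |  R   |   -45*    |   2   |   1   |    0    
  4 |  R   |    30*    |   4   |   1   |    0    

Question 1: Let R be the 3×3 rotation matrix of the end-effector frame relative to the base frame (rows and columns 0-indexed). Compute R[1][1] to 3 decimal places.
-0.966

End-effector y-axis (col 1 of R) = (-0.2588,-0.9659,0.0000)
R[1][1] = -0.9659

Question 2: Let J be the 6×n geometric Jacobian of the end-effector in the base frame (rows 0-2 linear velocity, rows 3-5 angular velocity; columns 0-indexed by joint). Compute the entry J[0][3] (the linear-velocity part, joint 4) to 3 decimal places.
-0.259

axis z_3 = (0.0000,0.0000,1.0000); lever o_n−o_3 = (-0.9659,0.2588,4.0000)
cross product → J_v[:, 3] = (-0.2588,-0.9659,0.0000)
J_ω[:, 3] = z_3
entry J[0][3] = -0.2588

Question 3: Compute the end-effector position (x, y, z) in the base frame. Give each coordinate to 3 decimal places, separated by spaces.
after link 1: o_1 = (-1.0000, 0.0000, 3.0000)
after link 2: o_2 = (-1.0000, 0.0000, 6.0000)
after link 3: o_3 = (-1.7071, 0.7071, 8.0000)
after link 4: o_4 = (-2.6730, 0.9659, 12.0000)

-2.673 0.966 12.000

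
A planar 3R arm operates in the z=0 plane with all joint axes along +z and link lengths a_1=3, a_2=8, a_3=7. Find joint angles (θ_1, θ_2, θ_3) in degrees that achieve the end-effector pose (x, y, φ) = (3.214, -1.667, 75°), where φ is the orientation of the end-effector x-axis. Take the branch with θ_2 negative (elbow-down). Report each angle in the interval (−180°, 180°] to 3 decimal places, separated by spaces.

-11.116 -89.993 176.109

wrist centre = target − a_3·(cos φ, sin φ) = (1.4023, -8.4285)
cos θ_2 = (73.0056−3²−8²)/(2·3·8) = 0.0001; θ_2 = -89.9933° (elbow-down)
β = atan2(-8.4285,1.4023) = -80.5541°; ψ = atan2(-8.0000,3.0009) = -69.4381°
θ_1 = β − ψ = -11.1160°
θ_3 = φ − θ_1 − θ_2 = 176.1093° (wrapped to (-180°,180°])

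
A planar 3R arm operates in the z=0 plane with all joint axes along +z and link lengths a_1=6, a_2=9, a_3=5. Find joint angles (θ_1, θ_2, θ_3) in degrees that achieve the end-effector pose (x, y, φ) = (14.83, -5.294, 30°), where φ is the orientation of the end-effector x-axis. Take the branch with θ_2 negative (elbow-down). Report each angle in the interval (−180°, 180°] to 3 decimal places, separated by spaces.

0.003 -60.004 90.001

wrist centre = target − a_3·(cos φ, sin φ) = (10.4999, -7.7940)
cos θ_2 = (170.9938−6²−9²)/(2·6·9) = 0.4999; θ_2 = -60.0038° (elbow-down)
β = atan2(-7.7940,10.4999) = -36.5863°; ψ = atan2(-7.7945,10.4995) = -36.5892°
θ_1 = β − ψ = 0.0029°
θ_3 = φ − θ_1 − θ_2 = 90.0009° (wrapped to (-180°,180°])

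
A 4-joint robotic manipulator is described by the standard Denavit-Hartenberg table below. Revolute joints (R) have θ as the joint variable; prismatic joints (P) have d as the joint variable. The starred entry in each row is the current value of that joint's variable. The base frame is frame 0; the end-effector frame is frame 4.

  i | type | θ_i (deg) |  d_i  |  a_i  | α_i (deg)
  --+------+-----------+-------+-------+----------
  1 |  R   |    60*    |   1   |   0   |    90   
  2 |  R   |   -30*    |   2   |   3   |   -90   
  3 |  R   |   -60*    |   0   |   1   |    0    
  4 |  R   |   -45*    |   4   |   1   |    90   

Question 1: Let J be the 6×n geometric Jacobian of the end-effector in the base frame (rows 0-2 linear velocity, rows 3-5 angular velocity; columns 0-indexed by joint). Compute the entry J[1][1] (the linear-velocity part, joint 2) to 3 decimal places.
axis z_1 = (0.8660,-0.5000,0.0000); lever o_n−o_1 = (5.7220,2.2470,1.8435)
cross product → J_v[:, 1] = (-0.9218,-1.5965,4.8069)
J_ω[:, 1] = z_1
entry J[1][1] = -1.5965

-1.597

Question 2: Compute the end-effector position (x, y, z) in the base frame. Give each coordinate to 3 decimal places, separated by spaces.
after link 1: o_1 = (0.0000, 0.0000, 1.0000)
after link 2: o_2 = (3.0311, 1.2500, -0.5000)
after link 3: o_3 = (3.9976, 1.1920, -0.7500)
after link 4: o_4 = (5.7220, 2.2470, 2.8435)

5.722 2.247 2.844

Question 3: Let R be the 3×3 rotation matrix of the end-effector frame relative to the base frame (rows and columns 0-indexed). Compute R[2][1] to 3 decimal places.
End-effector y-axis (col 1 of R) = (0.2500,0.4330,0.8660)
R[2][1] = 0.8660

0.866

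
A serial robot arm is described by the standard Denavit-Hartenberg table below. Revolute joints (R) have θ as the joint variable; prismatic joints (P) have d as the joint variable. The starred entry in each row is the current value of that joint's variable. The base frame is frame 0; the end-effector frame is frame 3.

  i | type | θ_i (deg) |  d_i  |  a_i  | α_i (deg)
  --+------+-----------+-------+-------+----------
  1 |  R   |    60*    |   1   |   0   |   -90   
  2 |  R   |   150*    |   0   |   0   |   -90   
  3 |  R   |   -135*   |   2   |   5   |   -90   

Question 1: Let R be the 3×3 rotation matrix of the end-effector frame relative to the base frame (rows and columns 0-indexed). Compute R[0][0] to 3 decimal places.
-0.306

End-effector x-axis (col 0 of R) = (-0.3062,0.8839,0.3536)
R[0][0] = -0.3062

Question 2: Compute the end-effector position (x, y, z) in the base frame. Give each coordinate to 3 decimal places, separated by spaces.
-2.031 3.553 4.500

after link 1: o_1 = (0.0000, 0.0000, 1.0000)
after link 2: o_2 = (0.0000, 0.0000, 1.0000)
after link 3: o_3 = (-2.0309, 3.5534, 4.4998)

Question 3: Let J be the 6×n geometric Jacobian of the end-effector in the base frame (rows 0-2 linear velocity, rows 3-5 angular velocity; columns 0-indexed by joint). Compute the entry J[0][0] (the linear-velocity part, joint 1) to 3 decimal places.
axis z_0 = ẑ; lever o_n−o_0 = (-2.0309,3.5534,4.4998)
cross product → J_v[:, 0] = (-3.5534,-2.0309,0.0000)
J_ω[:, 0] = z_0
entry J[0][0] = -3.5534

-3.553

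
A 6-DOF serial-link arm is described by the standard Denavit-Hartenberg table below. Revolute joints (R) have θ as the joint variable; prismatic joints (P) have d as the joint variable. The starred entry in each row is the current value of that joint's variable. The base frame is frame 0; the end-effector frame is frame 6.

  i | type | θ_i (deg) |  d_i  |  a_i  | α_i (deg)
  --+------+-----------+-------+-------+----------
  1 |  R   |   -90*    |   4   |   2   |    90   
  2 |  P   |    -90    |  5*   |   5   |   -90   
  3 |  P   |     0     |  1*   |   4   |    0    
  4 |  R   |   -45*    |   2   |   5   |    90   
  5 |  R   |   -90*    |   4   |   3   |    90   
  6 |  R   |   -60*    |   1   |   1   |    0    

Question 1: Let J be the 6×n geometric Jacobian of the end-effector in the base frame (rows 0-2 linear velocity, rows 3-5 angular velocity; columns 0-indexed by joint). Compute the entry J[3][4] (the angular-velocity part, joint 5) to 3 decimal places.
axis z_4 = (-0.7071,-0.0000,0.7071); lever o_n−o_4 = (-1.5089,3.5000,2.9232)
cross product → J_v[:, 4] = (-2.4749,1.0000,-2.4749)
J_ω[:, 4] = z_4
entry J[3][4] = -0.7071

-0.707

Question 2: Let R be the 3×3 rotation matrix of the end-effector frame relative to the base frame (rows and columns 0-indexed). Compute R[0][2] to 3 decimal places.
End-effector z-axis (col 2 of R) = (0.7071,0.0000,0.7071)
R[0][2] = 0.7071

0.707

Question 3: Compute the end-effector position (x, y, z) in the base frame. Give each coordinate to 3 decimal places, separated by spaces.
-10.044 -1.500 -5.612

after link 1: o_1 = (0.0000, -2.0000, 4.0000)
after link 2: o_2 = (-5.0000, -2.0000, -1.0000)
after link 3: o_3 = (-5.0000, -3.0000, -5.0000)
after link 4: o_4 = (-8.5355, -5.0000, -8.5355)
after link 5: o_5 = (-11.3640, -2.0000, -5.7071)
after link 6: o_6 = (-10.0445, -1.5000, -5.6124)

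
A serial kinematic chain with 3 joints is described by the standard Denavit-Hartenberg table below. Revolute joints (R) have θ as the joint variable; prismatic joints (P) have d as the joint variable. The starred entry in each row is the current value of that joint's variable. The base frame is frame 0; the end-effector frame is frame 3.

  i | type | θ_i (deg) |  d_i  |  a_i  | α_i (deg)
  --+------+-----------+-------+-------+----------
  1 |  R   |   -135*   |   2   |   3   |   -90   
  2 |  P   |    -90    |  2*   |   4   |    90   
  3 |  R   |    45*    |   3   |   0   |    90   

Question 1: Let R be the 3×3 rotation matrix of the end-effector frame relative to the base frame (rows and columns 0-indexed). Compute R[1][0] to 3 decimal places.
End-effector x-axis (col 0 of R) = (0.5000,-0.5000,0.7071)
R[1][0] = -0.5000

-0.500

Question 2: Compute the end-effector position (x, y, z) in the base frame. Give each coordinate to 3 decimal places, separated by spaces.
1.414 -1.414 6.000

after link 1: o_1 = (-2.1213, -2.1213, 2.0000)
after link 2: o_2 = (-0.7071, -3.5355, 6.0000)
after link 3: o_3 = (1.4142, -1.4142, 6.0000)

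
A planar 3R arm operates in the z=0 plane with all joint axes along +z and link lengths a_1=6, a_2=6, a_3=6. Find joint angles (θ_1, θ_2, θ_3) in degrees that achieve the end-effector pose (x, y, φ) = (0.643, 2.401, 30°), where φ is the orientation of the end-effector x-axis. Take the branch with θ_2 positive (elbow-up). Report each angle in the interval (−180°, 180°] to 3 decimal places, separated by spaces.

119.996 134.998 135.006

wrist centre = target − a_3·(cos φ, sin φ) = (-4.5532, -0.5990)
cos θ_2 = (21.0900−6²−6²)/(2·6·6) = -0.7071; θ_2 = 134.9981° (elbow-up)
β = atan2(-0.5990,-4.5532) = -172.5054°; ψ = atan2(4.2428,1.7575) = 67.4991°
θ_1 = β − ψ = -240.0044°
θ_3 = φ − θ_1 − θ_2 = 135.0063° (wrapped to (-180°,180°])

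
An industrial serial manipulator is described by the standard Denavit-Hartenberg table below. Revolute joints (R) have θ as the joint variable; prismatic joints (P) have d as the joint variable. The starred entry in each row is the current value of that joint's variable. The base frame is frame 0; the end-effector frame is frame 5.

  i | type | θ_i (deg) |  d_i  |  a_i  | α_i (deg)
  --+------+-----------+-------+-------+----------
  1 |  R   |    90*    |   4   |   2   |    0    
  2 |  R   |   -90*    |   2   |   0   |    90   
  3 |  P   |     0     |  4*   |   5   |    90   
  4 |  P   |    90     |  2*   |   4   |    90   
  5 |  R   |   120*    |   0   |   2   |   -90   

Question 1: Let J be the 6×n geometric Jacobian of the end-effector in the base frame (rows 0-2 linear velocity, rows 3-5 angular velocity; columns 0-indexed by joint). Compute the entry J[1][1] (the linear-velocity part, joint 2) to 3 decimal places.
axis z_1 = (0.0000,0.0000,1.0000); lever o_n−o_1 = (5.0000,-7.0000,-1.7321)
cross product → J_v[:, 1] = (7.0000,5.0000,-0.0000)
J_ω[:, 1] = z_1
entry J[1][1] = 5.0000

5.000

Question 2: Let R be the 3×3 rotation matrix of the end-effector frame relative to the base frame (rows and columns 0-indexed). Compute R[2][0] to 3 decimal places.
End-effector x-axis (col 0 of R) = (-0.0000,0.5000,-0.8660)
R[2][0] = -0.8660

-0.866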